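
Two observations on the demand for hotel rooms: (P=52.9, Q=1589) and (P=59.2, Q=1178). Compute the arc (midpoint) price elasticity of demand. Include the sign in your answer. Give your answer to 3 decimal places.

ΔQ = 1178 − 1589 = -411; ΔP = 59.2 − 52.9 = 6.3.
Midpoints: P̄ = 56.05, Q̄ = 1383.5.
ε = (ΔQ/ΔP)(P̄/Q̄) = (-411/6.3)(56.05/1383.5).

-2.643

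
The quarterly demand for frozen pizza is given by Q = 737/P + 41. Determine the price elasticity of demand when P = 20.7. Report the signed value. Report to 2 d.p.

-0.46

At P = 20.7, Q = 76.604.
dQ/dP = −737/P² = -1.720.
ε = (dQ/dP)(P/Q) = (-1.720)(20.7/76.604).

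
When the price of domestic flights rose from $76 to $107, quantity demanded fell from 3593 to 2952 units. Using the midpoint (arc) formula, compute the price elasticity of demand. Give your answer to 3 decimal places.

-0.578

ΔQ = 2952 − 3593 = -641; ΔP = 107 − 76 = 31.
Midpoints: P̄ = 91.50, Q̄ = 3272.5.
ε = (ΔQ/ΔP)(P̄/Q̄) = (-641/31)(91.50/3272.5).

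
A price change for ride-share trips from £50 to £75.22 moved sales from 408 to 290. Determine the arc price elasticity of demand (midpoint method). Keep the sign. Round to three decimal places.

-0.839

ΔQ = 290 − 408 = -118; ΔP = 75.22 − 50 = 25.22.
Midpoints: P̄ = 62.61, Q̄ = 349.0.
ε = (ΔQ/ΔP)(P̄/Q̄) = (-118/25.22)(62.61/349.0).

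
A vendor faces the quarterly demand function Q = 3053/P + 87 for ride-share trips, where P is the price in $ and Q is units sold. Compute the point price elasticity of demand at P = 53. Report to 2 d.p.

At P = 53, Q = 144.604.
dQ/dP = −3053/P² = -1.087.
ε = (dQ/dP)(P/Q) = (-1.087)(53/144.604).
|ε| < 1, so demand is inelastic at this price.

-0.40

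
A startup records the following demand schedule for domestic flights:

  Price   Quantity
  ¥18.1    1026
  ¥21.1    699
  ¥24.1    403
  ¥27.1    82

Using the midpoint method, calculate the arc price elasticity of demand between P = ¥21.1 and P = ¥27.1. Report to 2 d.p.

At P = 21.1, Q = 699; at P = 27.1, Q = 82.
ΔQ = -617, ΔP = 6.0. Midpoints: P̄ = 24.10, Q̄ = 390.5.
ε = (ΔQ/ΔP)(P̄/Q̄) = (-617/6.0)(24.10/390.5).

-6.35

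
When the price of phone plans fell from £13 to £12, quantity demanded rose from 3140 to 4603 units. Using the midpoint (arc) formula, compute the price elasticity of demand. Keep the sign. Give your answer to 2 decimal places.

ΔQ = 4603 − 3140 = 1463; ΔP = 12 − 13 = -1.
Midpoints: P̄ = 12.50, Q̄ = 3871.5.
ε = (ΔQ/ΔP)(P̄/Q̄) = (1463/-1)(12.50/3871.5).

-4.72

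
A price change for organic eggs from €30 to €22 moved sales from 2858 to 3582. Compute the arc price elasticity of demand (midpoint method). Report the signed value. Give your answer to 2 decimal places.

-0.73

ΔQ = 3582 − 2858 = 724; ΔP = 22 − 30 = -8.
Midpoints: P̄ = 26.00, Q̄ = 3220.0.
ε = (ΔQ/ΔP)(P̄/Q̄) = (724/-8)(26.00/3220.0).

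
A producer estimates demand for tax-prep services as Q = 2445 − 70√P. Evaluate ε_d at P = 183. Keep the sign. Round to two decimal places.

At P = 183, Q = 1498.058.
dQ/dP = −70/(2√P) = -2.587.
ε = (dQ/dP)(P/Q) = (-2.587)(183/1498.058).

-0.32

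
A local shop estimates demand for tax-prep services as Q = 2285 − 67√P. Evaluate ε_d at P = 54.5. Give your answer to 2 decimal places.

At P = 54.5, Q = 1790.378.
dQ/dP = −67/(2√P) = -4.538.
ε = (dQ/dP)(P/Q) = (-4.538)(54.5/1790.378).

-0.14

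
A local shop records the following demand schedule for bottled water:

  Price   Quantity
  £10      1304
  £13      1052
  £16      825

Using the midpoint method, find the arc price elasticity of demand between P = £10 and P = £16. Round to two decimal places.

-0.97

At P = 10, Q = 1304; at P = 16, Q = 825.
ΔQ = -479, ΔP = 6. Midpoints: P̄ = 13.00, Q̄ = 1064.5.
ε = (ΔQ/ΔP)(P̄/Q̄) = (-479/6)(13.00/1064.5).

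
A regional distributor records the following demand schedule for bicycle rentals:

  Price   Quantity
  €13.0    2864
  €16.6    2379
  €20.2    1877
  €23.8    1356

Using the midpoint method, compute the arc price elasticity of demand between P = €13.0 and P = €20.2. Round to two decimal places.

-0.96

At P = 13.0, Q = 2864; at P = 20.2, Q = 1877.
ΔQ = -987, ΔP = 7.2. Midpoints: P̄ = 16.60, Q̄ = 2370.5.
ε = (ΔQ/ΔP)(P̄/Q̄) = (-987/7.2)(16.60/2370.5).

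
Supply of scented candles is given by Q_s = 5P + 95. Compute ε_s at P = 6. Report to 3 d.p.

0.240

At P = 6, Q_s = 125.
dQ_s/dP = 5.
ε_s = (dQ_s/dP)(P/Q_s) = (5)(6/125).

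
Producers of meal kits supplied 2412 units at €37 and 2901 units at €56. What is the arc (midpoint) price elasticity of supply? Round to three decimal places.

ΔQ = 2901 − 2412 = 489; ΔP = 56 − 37 = 19.
Midpoints: P̄ = 46.50, Q̄ = 2656.5.
ε_s = (ΔQ/ΔP)(P̄/Q̄) = (489/19)(46.50/2656.5).

0.451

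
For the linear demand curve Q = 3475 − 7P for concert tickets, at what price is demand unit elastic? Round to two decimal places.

248.21

For linear demand Q = a − bP, ε = −bP/(a − bP). |ε| = 1 when bP = a − bP, i.e. P = a/(2b).
P = 3475/(2·7) = 3475/14 = 248.2143.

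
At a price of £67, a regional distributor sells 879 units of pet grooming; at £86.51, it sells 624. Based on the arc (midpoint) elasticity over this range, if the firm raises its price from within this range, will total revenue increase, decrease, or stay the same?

Arc ε = (-255/19.51)(76.75/751.5) ≈ -1.335.
|ε| = 1.33 > 1, so demand is elastic. A price rise therefore reduces total revenue.

decrease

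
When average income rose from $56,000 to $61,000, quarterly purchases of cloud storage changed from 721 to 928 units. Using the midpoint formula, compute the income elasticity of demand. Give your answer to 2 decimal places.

ΔQ = 207, ΔI = 5000. Midpoints: Ī = 58,500, Q̄ = 824.5.
ε_I = (ΔQ/ΔI)(Ī/Q̄) = (207/5000)(58500/824.5).

2.94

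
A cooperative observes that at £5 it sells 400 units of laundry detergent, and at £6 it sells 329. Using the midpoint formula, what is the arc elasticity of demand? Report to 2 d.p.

ΔQ = 329 − 400 = -71; ΔP = 6 − 5 = 1.
Midpoints: P̄ = 5.50, Q̄ = 364.5.
ε = (ΔQ/ΔP)(P̄/Q̄) = (-71/1)(5.50/364.5).

-1.07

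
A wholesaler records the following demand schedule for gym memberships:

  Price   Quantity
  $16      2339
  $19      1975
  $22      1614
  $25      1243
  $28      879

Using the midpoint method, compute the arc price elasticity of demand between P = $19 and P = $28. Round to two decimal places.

-2.01

At P = 19, Q = 1975; at P = 28, Q = 879.
ΔQ = -1096, ΔP = 9. Midpoints: P̄ = 23.50, Q̄ = 1427.0.
ε = (ΔQ/ΔP)(P̄/Q̄) = (-1096/9)(23.50/1427.0).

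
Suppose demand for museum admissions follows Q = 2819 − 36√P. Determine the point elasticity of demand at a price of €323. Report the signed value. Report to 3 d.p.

At P = 323, Q = 2172.001.
dQ/dP = −36/(2√P) = -1.002.
ε = (dQ/dP)(P/Q) = (-1.002)(323/2172.001).
|ε| < 1, so demand is inelastic at this price.

-0.149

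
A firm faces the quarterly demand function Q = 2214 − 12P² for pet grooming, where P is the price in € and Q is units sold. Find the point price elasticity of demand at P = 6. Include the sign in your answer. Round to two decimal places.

At P = 6, Q = 1782.
dQ/dP = −24P = -144.
ε = (dQ/dP)(P/Q) = (-144)(6/1782).
|ε| < 1, so demand is inelastic at this price.

-0.48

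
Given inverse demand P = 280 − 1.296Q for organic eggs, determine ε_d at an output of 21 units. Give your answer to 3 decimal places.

-9.288

At Q = 21, P = 280 − 1.296(21) = 252.78.
dP/dQ = −1.296, so dQ/dP = 1/(−1.296) = -0.772.
ε = (dQ/dP)(P/Q) = (-0.772)(252.78/21).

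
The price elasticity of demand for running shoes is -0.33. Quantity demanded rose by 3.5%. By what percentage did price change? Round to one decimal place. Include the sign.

-10.6%

%ΔP ≈ %ΔQ / ε = (3.5%)/(-0.33) = -10.61%.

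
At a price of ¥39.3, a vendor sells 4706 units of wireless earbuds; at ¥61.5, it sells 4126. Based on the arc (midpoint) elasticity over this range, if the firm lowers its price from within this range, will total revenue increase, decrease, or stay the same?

Arc ε = (-580/22.2)(50.40/4416.0) ≈ -0.298.
|ε| = 0.30 < 1, so demand is inelastic. A price cut therefore reduces total revenue.

decrease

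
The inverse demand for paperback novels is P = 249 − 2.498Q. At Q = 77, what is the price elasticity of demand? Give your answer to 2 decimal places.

-0.29

At Q = 77, P = 249 − 2.498(77) = 56.65.
dP/dQ = −2.498, so dQ/dP = 1/(−2.498) = -0.400.
ε = (dQ/dP)(P/Q) = (-0.400)(56.65/77).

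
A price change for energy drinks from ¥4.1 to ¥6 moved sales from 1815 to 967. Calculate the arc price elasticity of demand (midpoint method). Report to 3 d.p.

ΔQ = 967 − 1815 = -848; ΔP = 6 − 4.1 = 1.9.
Midpoints: P̄ = 5.05, Q̄ = 1391.0.
ε = (ΔQ/ΔP)(P̄/Q̄) = (-848/1.9)(5.05/1391.0).

-1.620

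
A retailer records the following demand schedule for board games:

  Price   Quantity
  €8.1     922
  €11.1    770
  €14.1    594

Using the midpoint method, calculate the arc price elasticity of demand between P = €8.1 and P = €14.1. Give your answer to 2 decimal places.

At P = 8.1, Q = 922; at P = 14.1, Q = 594.
ΔQ = -328, ΔP = 6.0. Midpoints: P̄ = 11.10, Q̄ = 758.0.
ε = (ΔQ/ΔP)(P̄/Q̄) = (-328/6.0)(11.10/758.0).

-0.80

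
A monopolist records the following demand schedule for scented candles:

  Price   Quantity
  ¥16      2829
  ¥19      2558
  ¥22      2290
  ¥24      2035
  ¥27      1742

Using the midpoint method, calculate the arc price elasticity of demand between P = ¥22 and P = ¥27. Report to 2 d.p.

-1.33

At P = 22, Q = 2290; at P = 27, Q = 1742.
ΔQ = -548, ΔP = 5. Midpoints: P̄ = 24.50, Q̄ = 2016.0.
ε = (ΔQ/ΔP)(P̄/Q̄) = (-548/5)(24.50/2016.0).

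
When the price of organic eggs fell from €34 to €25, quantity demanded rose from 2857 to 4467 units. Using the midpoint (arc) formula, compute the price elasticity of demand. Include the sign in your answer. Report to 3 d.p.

ΔQ = 4467 − 2857 = 1610; ΔP = 25 − 34 = -9.
Midpoints: P̄ = 29.50, Q̄ = 3662.0.
ε = (ΔQ/ΔP)(P̄/Q̄) = (1610/-9)(29.50/3662.0).

-1.441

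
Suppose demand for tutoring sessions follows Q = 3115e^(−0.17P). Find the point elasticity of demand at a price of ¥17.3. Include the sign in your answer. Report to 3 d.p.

At P = 17.3, Q = 164.512.
dQ/dP = −0.17·3115e^(−0.17P) = −0.17Q = -27.967.
ε = (dQ/dP)(P/Q) = (-27.967)(17.3/164.512).

-2.941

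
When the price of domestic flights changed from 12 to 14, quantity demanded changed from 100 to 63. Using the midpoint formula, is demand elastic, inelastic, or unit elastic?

Arc ε ≈ -2.951.
|ε| = 2.95 > 1.

elastic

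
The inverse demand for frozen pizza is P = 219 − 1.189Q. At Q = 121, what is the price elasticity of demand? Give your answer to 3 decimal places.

At Q = 121, P = 219 − 1.189(121) = 75.13.
dP/dQ = −1.189, so dQ/dP = 1/(−1.189) = -0.841.
ε = (dQ/dP)(P/Q) = (-0.841)(75.13/121).

-0.522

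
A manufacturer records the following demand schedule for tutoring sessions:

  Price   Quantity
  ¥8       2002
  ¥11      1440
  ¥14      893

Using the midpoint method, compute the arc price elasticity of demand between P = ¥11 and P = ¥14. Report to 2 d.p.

At P = 11, Q = 1440; at P = 14, Q = 893.
ΔQ = -547, ΔP = 3. Midpoints: P̄ = 12.50, Q̄ = 1166.5.
ε = (ΔQ/ΔP)(P̄/Q̄) = (-547/3)(12.50/1166.5).

-1.95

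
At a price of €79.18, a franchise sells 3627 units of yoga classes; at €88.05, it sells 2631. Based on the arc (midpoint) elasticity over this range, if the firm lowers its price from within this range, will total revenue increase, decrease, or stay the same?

increase

Arc ε = (-996/8.87)(83.62/3129.0) ≈ -3.001.
|ε| = 3.00 > 1, so demand is elastic. A price cut therefore raises total revenue.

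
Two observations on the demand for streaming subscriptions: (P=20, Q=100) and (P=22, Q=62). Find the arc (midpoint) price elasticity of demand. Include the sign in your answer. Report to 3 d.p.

ΔQ = 62 − 100 = -38; ΔP = 22 − 20 = 2.
Midpoints: P̄ = 21.00, Q̄ = 81.0.
ε = (ΔQ/ΔP)(P̄/Q̄) = (-38/2)(21.00/81.0).

-4.926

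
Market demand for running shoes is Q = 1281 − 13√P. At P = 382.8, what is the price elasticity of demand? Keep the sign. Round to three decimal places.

-0.124

At P = 382.8, Q = 1026.651.
dQ/dP = −13/(2√P) = -0.332.
ε = (dQ/dP)(P/Q) = (-0.332)(382.8/1026.651).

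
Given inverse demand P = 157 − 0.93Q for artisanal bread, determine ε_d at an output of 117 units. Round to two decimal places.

-0.44

At Q = 117, P = 157 − 0.93(117) = 48.19.
dP/dQ = −0.93, so dQ/dP = 1/(−0.93) = -1.075.
ε = (dQ/dP)(P/Q) = (-1.075)(48.19/117).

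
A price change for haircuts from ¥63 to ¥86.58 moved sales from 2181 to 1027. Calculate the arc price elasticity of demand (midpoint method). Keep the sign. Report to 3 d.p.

ΔQ = 1027 − 2181 = -1154; ΔP = 86.58 − 63 = 23.58.
Midpoints: P̄ = 74.79, Q̄ = 1604.0.
ε = (ΔQ/ΔP)(P̄/Q̄) = (-1154/23.58)(74.79/1604.0).

-2.282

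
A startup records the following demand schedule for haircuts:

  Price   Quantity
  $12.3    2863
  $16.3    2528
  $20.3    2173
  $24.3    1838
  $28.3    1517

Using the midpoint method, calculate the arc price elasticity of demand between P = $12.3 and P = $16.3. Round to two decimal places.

-0.44

At P = 12.3, Q = 2863; at P = 16.3, Q = 2528.
ΔQ = -335, ΔP = 4.0. Midpoints: P̄ = 14.30, Q̄ = 2695.5.
ε = (ΔQ/ΔP)(P̄/Q̄) = (-335/4.0)(14.30/2695.5).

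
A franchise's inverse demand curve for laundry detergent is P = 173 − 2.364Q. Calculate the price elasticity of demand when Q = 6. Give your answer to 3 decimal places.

-11.197

At Q = 6, P = 173 − 2.364(6) = 158.82.
dP/dQ = −2.364, so dQ/dP = 1/(−2.364) = -0.423.
ε = (dQ/dP)(P/Q) = (-0.423)(158.82/6).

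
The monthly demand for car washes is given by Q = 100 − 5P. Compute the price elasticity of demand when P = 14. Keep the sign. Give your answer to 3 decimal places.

At P = 14, Q = 30.
dQ/dP = −5.
ε = (dQ/dP)(P/Q) = (-5)(14/30).
|ε| > 1, so demand is elastic at this price.

-2.333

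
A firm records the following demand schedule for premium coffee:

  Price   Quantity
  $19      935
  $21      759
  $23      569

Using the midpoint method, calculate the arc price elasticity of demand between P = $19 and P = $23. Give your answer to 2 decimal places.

-2.56

At P = 19, Q = 935; at P = 23, Q = 569.
ΔQ = -366, ΔP = 4. Midpoints: P̄ = 21.00, Q̄ = 752.0.
ε = (ΔQ/ΔP)(P̄/Q̄) = (-366/4)(21.00/752.0).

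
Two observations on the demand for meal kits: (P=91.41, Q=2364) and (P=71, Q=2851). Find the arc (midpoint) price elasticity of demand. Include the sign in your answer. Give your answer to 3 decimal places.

-0.743

ΔQ = 2851 − 2364 = 487; ΔP = 71 − 91.41 = -20.41.
Midpoints: P̄ = 81.20, Q̄ = 2607.5.
ε = (ΔQ/ΔP)(P̄/Q̄) = (487/-20.41)(81.20/2607.5).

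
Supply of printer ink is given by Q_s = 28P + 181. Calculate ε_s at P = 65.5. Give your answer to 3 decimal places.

At P = 65.5, Q_s = 2015.
dQ_s/dP = 28.
ε_s = (dQ_s/dP)(P/Q_s) = (28)(65.5/2015).

0.910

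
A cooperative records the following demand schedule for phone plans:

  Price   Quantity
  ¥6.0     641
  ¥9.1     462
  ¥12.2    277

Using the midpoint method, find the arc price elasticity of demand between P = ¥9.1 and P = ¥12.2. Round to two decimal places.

At P = 9.1, Q = 462; at P = 12.2, Q = 277.
ΔQ = -185, ΔP = 3.1. Midpoints: P̄ = 10.65, Q̄ = 369.5.
ε = (ΔQ/ΔP)(P̄/Q̄) = (-185/3.1)(10.65/369.5).

-1.72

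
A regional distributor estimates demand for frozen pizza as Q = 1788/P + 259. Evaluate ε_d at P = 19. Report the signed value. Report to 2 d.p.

-0.27

At P = 19, Q = 353.105.
dQ/dP = −1788/P² = -4.953.
ε = (dQ/dP)(P/Q) = (-4.953)(19/353.105).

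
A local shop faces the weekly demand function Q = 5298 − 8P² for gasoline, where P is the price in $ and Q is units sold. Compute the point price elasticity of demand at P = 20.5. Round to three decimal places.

-3.473

At P = 20.5, Q = 1936.
dQ/dP = −16P = -328.
ε = (dQ/dP)(P/Q) = (-328)(20.5/1936).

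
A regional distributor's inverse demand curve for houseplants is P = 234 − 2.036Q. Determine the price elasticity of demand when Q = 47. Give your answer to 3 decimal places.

-1.445

At Q = 47, P = 234 − 2.036(47) = 138.31.
dP/dQ = −2.036, so dQ/dP = 1/(−2.036) = -0.491.
ε = (dQ/dP)(P/Q) = (-0.491)(138.31/47).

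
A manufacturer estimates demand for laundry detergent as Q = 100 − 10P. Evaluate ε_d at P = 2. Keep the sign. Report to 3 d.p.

At P = 2, Q = 80.
dQ/dP = −10.
ε = (dQ/dP)(P/Q) = (-10)(2/80).

-0.250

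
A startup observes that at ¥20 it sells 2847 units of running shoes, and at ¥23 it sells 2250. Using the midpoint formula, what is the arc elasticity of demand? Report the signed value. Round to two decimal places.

ΔQ = 2250 − 2847 = -597; ΔP = 23 − 20 = 3.
Midpoints: P̄ = 21.50, Q̄ = 2548.5.
ε = (ΔQ/ΔP)(P̄/Q̄) = (-597/3)(21.50/2548.5).

-1.68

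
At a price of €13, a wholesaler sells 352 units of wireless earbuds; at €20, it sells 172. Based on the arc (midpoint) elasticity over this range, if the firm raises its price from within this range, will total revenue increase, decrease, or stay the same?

decrease

Arc ε = (-180/7)(16.50/262.0) ≈ -1.619.
|ε| = 1.62 > 1, so demand is elastic. A price rise therefore reduces total revenue.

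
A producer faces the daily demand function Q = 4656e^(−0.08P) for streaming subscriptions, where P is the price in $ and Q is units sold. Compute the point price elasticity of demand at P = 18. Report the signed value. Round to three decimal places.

At P = 18, Q = 1103.136.
dQ/dP = −0.08·4656e^(−0.08P) = −0.08Q = -88.251.
ε = (dQ/dP)(P/Q) = (-88.251)(18/1103.136).

-1.440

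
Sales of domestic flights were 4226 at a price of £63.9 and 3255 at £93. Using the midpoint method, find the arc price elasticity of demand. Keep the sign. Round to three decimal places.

ΔQ = 3255 − 4226 = -971; ΔP = 93 − 63.9 = 29.1.
Midpoints: P̄ = 78.45, Q̄ = 3740.5.
ε = (ΔQ/ΔP)(P̄/Q̄) = (-971/29.1)(78.45/3740.5).

-0.700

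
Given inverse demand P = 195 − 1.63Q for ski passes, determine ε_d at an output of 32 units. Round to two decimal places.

-2.74

At Q = 32, P = 195 − 1.63(32) = 142.84.
dP/dQ = −1.63, so dQ/dP = 1/(−1.63) = -0.613.
ε = (dQ/dP)(P/Q) = (-0.613)(142.84/32).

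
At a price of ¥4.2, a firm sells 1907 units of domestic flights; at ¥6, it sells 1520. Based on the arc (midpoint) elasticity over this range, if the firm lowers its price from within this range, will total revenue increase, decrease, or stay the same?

Arc ε = (-387/1.8)(5.10/1713.5) ≈ -0.640.
|ε| = 0.64 < 1, so demand is inelastic. A price cut therefore reduces total revenue.

decrease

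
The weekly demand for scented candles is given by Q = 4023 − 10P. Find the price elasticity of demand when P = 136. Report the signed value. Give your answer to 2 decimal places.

At P = 136, Q = 2663.
dQ/dP = −10.
ε = (dQ/dP)(P/Q) = (-10)(136/2663).

-0.51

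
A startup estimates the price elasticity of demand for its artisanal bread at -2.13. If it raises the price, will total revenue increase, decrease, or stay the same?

|ε| = 2.13 > 1, so demand is elastic. A price rise therefore reduces total revenue.

decrease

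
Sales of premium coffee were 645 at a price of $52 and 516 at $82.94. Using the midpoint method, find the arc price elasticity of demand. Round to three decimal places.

ΔQ = 516 − 645 = -129; ΔP = 82.94 − 52 = 30.94.
Midpoints: P̄ = 67.47, Q̄ = 580.5.
ε = (ΔQ/ΔP)(P̄/Q̄) = (-129/30.94)(67.47/580.5).

-0.485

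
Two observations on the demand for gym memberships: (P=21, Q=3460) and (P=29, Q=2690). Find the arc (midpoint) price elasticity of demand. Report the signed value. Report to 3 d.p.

ΔQ = 2690 − 3460 = -770; ΔP = 29 − 21 = 8.
Midpoints: P̄ = 25.00, Q̄ = 3075.0.
ε = (ΔQ/ΔP)(P̄/Q̄) = (-770/8)(25.00/3075.0).

-0.783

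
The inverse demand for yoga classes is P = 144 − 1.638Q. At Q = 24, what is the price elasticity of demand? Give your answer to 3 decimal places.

At Q = 24, P = 144 − 1.638(24) = 104.69.
dP/dQ = −1.638, so dQ/dP = 1/(−1.638) = -0.611.
ε = (dQ/dP)(P/Q) = (-0.611)(104.69/24).

-2.663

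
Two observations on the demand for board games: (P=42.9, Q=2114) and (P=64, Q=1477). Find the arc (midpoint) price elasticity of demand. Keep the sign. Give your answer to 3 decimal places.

ΔQ = 1477 − 2114 = -637; ΔP = 64 − 42.9 = 21.1.
Midpoints: P̄ = 53.45, Q̄ = 1795.5.
ε = (ΔQ/ΔP)(P̄/Q̄) = (-637/21.1)(53.45/1795.5).

-0.899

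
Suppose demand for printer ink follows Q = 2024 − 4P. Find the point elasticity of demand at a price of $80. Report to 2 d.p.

-0.19

At P = 80, Q = 1704.
dQ/dP = −4.
ε = (dQ/dP)(P/Q) = (-4)(80/1704).
|ε| < 1, so demand is inelastic at this price.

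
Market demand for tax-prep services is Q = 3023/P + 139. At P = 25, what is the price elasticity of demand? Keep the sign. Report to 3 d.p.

At P = 25, Q = 259.920.
dQ/dP = −3023/P² = -4.837.
ε = (dQ/dP)(P/Q) = (-4.837)(25/259.920).

-0.465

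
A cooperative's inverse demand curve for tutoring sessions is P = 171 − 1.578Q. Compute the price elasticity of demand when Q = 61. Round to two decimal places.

At Q = 61, P = 171 − 1.578(61) = 74.74.
dP/dQ = −1.578, so dQ/dP = 1/(−1.578) = -0.634.
ε = (dQ/dP)(P/Q) = (-0.634)(74.74/61).

-0.78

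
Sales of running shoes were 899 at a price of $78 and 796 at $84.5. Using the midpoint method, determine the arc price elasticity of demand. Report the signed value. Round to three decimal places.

ΔQ = 796 − 899 = -103; ΔP = 84.5 − 78 = 6.5.
Midpoints: P̄ = 81.25, Q̄ = 847.5.
ε = (ΔQ/ΔP)(P̄/Q̄) = (-103/6.5)(81.25/847.5).

-1.519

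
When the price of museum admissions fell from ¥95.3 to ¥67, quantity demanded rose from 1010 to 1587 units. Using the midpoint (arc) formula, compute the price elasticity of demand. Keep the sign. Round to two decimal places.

-1.27

ΔQ = 1587 − 1010 = 577; ΔP = 67 − 95.3 = -28.3.
Midpoints: P̄ = 81.15, Q̄ = 1298.5.
ε = (ΔQ/ΔP)(P̄/Q̄) = (577/-28.3)(81.15/1298.5).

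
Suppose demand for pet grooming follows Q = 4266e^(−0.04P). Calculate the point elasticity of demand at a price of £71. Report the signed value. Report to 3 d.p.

At P = 71, Q = 249.244.
dQ/dP = −0.04·4266e^(−0.04P) = −0.04Q = -9.970.
ε = (dQ/dP)(P/Q) = (-9.970)(71/249.244).

-2.840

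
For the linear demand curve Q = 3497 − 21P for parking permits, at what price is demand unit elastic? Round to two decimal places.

83.26

For linear demand Q = a − bP, ε = −bP/(a − bP). |ε| = 1 when bP = a − bP, i.e. P = a/(2b).
P = 3497/(2·21) = 3497/42 = 83.2619.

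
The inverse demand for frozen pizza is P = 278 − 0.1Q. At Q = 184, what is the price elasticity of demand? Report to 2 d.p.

-14.11

At Q = 184, P = 278 − 0.1(184) = 259.60.
dP/dQ = −0.1, so dQ/dP = 1/(−0.1) = -10.000.
ε = (dQ/dP)(P/Q) = (-10.000)(259.60/184).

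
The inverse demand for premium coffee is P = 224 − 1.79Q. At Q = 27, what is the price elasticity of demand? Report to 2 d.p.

-3.63

At Q = 27, P = 224 − 1.79(27) = 175.67.
dP/dQ = −1.79, so dQ/dP = 1/(−1.79) = -0.559.
ε = (dQ/dP)(P/Q) = (-0.559)(175.67/27).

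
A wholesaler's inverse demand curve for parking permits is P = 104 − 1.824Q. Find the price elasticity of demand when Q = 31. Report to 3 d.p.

-0.839

At Q = 31, P = 104 − 1.824(31) = 47.46.
dP/dQ = −1.824, so dQ/dP = 1/(−1.824) = -0.548.
ε = (dQ/dP)(P/Q) = (-0.548)(47.46/31).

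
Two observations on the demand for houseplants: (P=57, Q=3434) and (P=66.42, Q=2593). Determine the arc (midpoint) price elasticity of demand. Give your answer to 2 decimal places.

ΔQ = 2593 − 3434 = -841; ΔP = 66.42 − 57 = 9.42.
Midpoints: P̄ = 61.71, Q̄ = 3013.5.
ε = (ΔQ/ΔP)(P̄/Q̄) = (-841/9.42)(61.71/3013.5).

-1.83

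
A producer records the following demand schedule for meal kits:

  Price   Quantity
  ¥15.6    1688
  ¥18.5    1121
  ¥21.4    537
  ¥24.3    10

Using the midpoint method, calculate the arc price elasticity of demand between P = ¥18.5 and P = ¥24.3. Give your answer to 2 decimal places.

At P = 18.5, Q = 1121; at P = 24.3, Q = 10.
ΔQ = -1111, ΔP = 5.8. Midpoints: P̄ = 21.40, Q̄ = 565.5.
ε = (ΔQ/ΔP)(P̄/Q̄) = (-1111/5.8)(21.40/565.5).

-7.25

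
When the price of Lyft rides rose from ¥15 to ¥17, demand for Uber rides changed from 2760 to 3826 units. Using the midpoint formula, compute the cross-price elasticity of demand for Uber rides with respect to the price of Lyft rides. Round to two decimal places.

ΔQ_x = 3826 − 2760 = 1066; ΔP_y = 17 − 15 = 2.
Midpoints: P̄_y = 16.00, Q̄_x = 3293.0.
ε_xy = (ΔQ_x/ΔP_y)(P̄_y/Q̄_x) = (1066/2)(16.00/3293.0).
ε_xy > 0, so the goods are substitutes.

2.59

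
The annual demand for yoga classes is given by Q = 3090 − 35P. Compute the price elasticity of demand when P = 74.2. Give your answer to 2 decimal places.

-5.27

At P = 74.2, Q = 493.
dQ/dP = −35.
ε = (dQ/dP)(P/Q) = (-35)(74.2/493).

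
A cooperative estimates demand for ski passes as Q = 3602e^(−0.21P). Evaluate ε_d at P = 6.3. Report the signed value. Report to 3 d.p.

At P = 6.3, Q = 959.339.
dQ/dP = −0.21·3602e^(−0.21P) = −0.21Q = -201.461.
ε = (dQ/dP)(P/Q) = (-201.461)(6.3/959.339).
|ε| > 1, so demand is elastic at this price.

-1.323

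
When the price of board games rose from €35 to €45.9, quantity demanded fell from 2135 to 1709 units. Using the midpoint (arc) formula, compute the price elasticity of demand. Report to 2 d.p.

ΔQ = 1709 − 2135 = -426; ΔP = 45.9 − 35 = 10.9.
Midpoints: P̄ = 40.45, Q̄ = 1922.0.
ε = (ΔQ/ΔP)(P̄/Q̄) = (-426/10.9)(40.45/1922.0).

-0.82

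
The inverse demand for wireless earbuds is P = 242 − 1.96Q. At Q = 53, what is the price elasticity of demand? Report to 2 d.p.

-1.33

At Q = 53, P = 242 − 1.96(53) = 138.12.
dP/dQ = −1.96, so dQ/dP = 1/(−1.96) = -0.510.
ε = (dQ/dP)(P/Q) = (-0.510)(138.12/53).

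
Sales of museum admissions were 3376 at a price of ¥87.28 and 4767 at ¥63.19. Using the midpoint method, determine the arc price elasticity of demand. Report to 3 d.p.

ΔQ = 4767 − 3376 = 1391; ΔP = 63.19 − 87.28 = -24.09.
Midpoints: P̄ = 75.23, Q̄ = 4071.5.
ε = (ΔQ/ΔP)(P̄/Q̄) = (1391/-24.09)(75.23/4071.5).

-1.067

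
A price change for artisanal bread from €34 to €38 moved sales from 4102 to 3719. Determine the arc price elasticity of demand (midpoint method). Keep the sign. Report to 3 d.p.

ΔQ = 3719 − 4102 = -383; ΔP = 38 − 34 = 4.
Midpoints: P̄ = 36.00, Q̄ = 3910.5.
ε = (ΔQ/ΔP)(P̄/Q̄) = (-383/4)(36.00/3910.5).

-0.881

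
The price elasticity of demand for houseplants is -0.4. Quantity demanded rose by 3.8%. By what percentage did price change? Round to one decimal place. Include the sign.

-9.5%

%ΔP ≈ %ΔQ / ε = (3.8%)/(-0.4) = -9.50%.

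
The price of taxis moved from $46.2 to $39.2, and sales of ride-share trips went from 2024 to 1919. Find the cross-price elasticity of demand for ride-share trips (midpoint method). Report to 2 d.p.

0.32

ΔQ_x = 1919 − 2024 = -105; ΔP_y = 39.2 − 46.2 = -7.
Midpoints: P̄_y = 42.70, Q̄_x = 1971.5.
ε_xy = (ΔQ_x/ΔP_y)(P̄_y/Q̄_x) = (-105/-7)(42.70/1971.5).
ε_xy > 0, so the goods are substitutes.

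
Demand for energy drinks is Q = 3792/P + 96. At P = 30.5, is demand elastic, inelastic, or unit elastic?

Q = 220.328, dQ/dP = -4.076.
ε = (dQ/dP)(P/Q) ≈ -0.564.
|ε| = 0.56 < 1.

inelastic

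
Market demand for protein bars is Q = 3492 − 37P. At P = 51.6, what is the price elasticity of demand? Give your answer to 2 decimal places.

At P = 51.6, Q = 1582.800.
dQ/dP = −37.
ε = (dQ/dP)(P/Q) = (-37)(51.6/1582.800).
|ε| > 1, so demand is elastic at this price.

-1.21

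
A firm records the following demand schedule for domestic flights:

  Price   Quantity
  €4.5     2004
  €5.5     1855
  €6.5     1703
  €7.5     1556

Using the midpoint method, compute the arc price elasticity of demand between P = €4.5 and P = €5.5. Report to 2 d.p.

-0.39

At P = 4.5, Q = 2004; at P = 5.5, Q = 1855.
ΔQ = -149, ΔP = 1.0. Midpoints: P̄ = 5.00, Q̄ = 1929.5.
ε = (ΔQ/ΔP)(P̄/Q̄) = (-149/1.0)(5.00/1929.5).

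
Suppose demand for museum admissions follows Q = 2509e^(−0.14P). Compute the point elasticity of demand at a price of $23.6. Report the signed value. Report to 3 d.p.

-3.304

At P = 23.6, Q = 92.170.
dQ/dP = −0.14·2509e^(−0.14P) = −0.14Q = -12.904.
ε = (dQ/dP)(P/Q) = (-12.904)(23.6/92.170).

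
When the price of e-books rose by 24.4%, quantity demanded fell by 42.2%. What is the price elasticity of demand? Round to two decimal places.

ε = %ΔQ / %ΔP = (-42.2)/(24.4) = -1.730.

-1.73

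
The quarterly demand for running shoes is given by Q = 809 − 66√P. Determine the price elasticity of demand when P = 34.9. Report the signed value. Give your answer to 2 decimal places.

-0.47

At P = 34.9, Q = 419.097.
dQ/dP = −66/(2√P) = -5.586.
ε = (dQ/dP)(P/Q) = (-5.586)(34.9/419.097).
|ε| < 1, so demand is inelastic at this price.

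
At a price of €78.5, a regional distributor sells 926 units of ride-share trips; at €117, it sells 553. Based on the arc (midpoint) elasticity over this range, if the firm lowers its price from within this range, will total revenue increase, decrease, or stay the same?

increase

Arc ε = (-373/38.5)(97.75/739.5) ≈ -1.281.
|ε| = 1.28 > 1, so demand is elastic. A price cut therefore raises total revenue.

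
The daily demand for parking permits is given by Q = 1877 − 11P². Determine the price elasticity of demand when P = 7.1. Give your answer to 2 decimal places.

-0.84

At P = 7.1, Q = 1322.490.
dQ/dP = −22P = -156.200.
ε = (dQ/dP)(P/Q) = (-156.200)(7.1/1322.490).
|ε| < 1, so demand is inelastic at this price.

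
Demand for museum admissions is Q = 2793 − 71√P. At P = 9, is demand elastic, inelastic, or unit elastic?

inelastic

Q = 2580, dQ/dP = -11.833.
ε = (dQ/dP)(P/Q) ≈ -0.041.
|ε| = 0.04 < 1.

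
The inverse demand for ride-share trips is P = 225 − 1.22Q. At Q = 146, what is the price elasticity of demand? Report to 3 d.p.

At Q = 146, P = 225 − 1.22(146) = 46.88.
dP/dQ = −1.22, so dQ/dP = 1/(−1.22) = -0.820.
ε = (dQ/dP)(P/Q) = (-0.820)(46.88/146).

-0.263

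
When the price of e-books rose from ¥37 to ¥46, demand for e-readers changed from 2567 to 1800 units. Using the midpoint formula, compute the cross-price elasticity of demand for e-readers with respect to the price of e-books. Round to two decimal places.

ΔQ_x = 1800 − 2567 = -767; ΔP_y = 46 − 37 = 9.
Midpoints: P̄_y = 41.50, Q̄_x = 2183.5.
ε_xy = (ΔQ_x/ΔP_y)(P̄_y/Q̄_x) = (-767/9)(41.50/2183.5).
ε_xy < 0, so the goods are complements.

-1.62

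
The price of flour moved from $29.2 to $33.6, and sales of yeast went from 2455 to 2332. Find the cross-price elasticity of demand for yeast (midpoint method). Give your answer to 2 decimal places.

-0.37

ΔQ_x = 2332 − 2455 = -123; ΔP_y = 33.6 − 29.2 = 4.4.
Midpoints: P̄_y = 31.40, Q̄_x = 2393.5.
ε_xy = (ΔQ_x/ΔP_y)(P̄_y/Q̄_x) = (-123/4.4)(31.40/2393.5).
ε_xy < 0, so the goods are complements.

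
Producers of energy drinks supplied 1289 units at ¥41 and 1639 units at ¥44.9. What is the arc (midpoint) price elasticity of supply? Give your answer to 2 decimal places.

2.63

ΔQ = 1639 − 1289 = 350; ΔP = 44.9 − 41 = 3.9.
Midpoints: P̄ = 42.95, Q̄ = 1464.0.
ε_s = (ΔQ/ΔP)(P̄/Q̄) = (350/3.9)(42.95/1464.0).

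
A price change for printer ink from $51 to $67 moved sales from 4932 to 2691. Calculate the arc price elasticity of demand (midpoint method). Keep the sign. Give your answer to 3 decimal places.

ΔQ = 2691 − 4932 = -2241; ΔP = 67 − 51 = 16.
Midpoints: P̄ = 59.00, Q̄ = 3811.5.
ε = (ΔQ/ΔP)(P̄/Q̄) = (-2241/16)(59.00/3811.5).

-2.168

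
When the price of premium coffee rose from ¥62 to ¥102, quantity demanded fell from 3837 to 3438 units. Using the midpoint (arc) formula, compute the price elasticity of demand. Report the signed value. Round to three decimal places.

-0.225

ΔQ = 3438 − 3837 = -399; ΔP = 102 − 62 = 40.
Midpoints: P̄ = 82.00, Q̄ = 3637.5.
ε = (ΔQ/ΔP)(P̄/Q̄) = (-399/40)(82.00/3637.5).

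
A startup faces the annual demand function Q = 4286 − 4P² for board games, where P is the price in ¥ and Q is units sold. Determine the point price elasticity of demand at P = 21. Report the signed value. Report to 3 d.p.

-1.399

At P = 21, Q = 2522.
dQ/dP = −8P = -168.
ε = (dQ/dP)(P/Q) = (-168)(21/2522).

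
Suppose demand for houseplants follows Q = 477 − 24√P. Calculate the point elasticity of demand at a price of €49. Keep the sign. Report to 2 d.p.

At P = 49, Q = 309.
dQ/dP = −24/(2√P) = -1.714.
ε = (dQ/dP)(P/Q) = (-1.714)(49/309).

-0.27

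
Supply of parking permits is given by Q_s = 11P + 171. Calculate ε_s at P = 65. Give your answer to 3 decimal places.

At P = 65, Q_s = 886.
dQ_s/dP = 11.
ε_s = (dQ_s/dP)(P/Q_s) = (11)(65/886).

0.807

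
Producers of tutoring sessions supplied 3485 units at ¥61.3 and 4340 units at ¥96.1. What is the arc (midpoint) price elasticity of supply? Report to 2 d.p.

ΔQ = 4340 − 3485 = 855; ΔP = 96.1 − 61.3 = 34.8.
Midpoints: P̄ = 78.70, Q̄ = 3912.5.
ε_s = (ΔQ/ΔP)(P̄/Q̄) = (855/34.8)(78.70/3912.5).

0.49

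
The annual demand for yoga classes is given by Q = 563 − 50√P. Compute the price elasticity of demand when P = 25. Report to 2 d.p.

At P = 25, Q = 313.
dQ/dP = −50/(2√P) = -5.
ε = (dQ/dP)(P/Q) = (-5)(25/313).
|ε| < 1, so demand is inelastic at this price.

-0.40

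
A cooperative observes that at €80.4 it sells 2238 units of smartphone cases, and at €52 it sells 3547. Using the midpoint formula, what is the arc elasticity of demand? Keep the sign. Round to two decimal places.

-1.05

ΔQ = 3547 − 2238 = 1309; ΔP = 52 − 80.4 = -28.4.
Midpoints: P̄ = 66.20, Q̄ = 2892.5.
ε = (ΔQ/ΔP)(P̄/Q̄) = (1309/-28.4)(66.20/2892.5).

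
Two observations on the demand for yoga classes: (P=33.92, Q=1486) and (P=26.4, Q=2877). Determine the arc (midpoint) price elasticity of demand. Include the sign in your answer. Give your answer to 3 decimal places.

-2.557

ΔQ = 2877 − 1486 = 1391; ΔP = 26.4 − 33.92 = -7.52.
Midpoints: P̄ = 30.16, Q̄ = 2181.5.
ε = (ΔQ/ΔP)(P̄/Q̄) = (1391/-7.52)(30.16/2181.5).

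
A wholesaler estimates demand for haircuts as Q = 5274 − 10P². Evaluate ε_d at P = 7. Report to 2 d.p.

-0.20

At P = 7, Q = 4784.
dQ/dP = −20P = -140.
ε = (dQ/dP)(P/Q) = (-140)(7/4784).
|ε| < 1, so demand is inelastic at this price.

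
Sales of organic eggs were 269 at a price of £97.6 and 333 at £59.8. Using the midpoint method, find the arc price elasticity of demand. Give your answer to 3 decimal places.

-0.443

ΔQ = 333 − 269 = 64; ΔP = 59.8 − 97.6 = -37.8.
Midpoints: P̄ = 78.70, Q̄ = 301.0.
ε = (ΔQ/ΔP)(P̄/Q̄) = (64/-37.8)(78.70/301.0).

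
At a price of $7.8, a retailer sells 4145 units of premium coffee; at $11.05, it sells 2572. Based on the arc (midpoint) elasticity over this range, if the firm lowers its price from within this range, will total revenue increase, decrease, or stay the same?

Arc ε = (-1573/3.25)(9.43/3358.5) ≈ -1.358.
|ε| = 1.36 > 1, so demand is elastic. A price cut therefore raises total revenue.

increase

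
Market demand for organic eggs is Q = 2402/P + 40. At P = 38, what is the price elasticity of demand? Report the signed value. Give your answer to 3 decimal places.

At P = 38, Q = 103.211.
dQ/dP = −2402/P² = -1.663.
ε = (dQ/dP)(P/Q) = (-1.663)(38/103.211).
|ε| < 1, so demand is inelastic at this price.

-0.612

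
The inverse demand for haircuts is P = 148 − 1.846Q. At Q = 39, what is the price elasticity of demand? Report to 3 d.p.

At Q = 39, P = 148 − 1.846(39) = 76.01.
dP/dQ = −1.846, so dQ/dP = 1/(−1.846) = -0.542.
ε = (dQ/dP)(P/Q) = (-0.542)(76.01/39).

-1.056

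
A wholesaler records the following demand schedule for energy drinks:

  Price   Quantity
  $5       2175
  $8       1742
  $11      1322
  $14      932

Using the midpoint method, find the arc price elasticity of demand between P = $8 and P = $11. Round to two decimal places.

At P = 8, Q = 1742; at P = 11, Q = 1322.
ΔQ = -420, ΔP = 3. Midpoints: P̄ = 9.50, Q̄ = 1532.0.
ε = (ΔQ/ΔP)(P̄/Q̄) = (-420/3)(9.50/1532.0).

-0.87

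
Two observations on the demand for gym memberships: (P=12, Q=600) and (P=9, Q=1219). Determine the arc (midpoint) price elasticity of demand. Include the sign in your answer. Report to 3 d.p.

ΔQ = 1219 − 600 = 619; ΔP = 9 − 12 = -3.
Midpoints: P̄ = 10.50, Q̄ = 909.5.
ε = (ΔQ/ΔP)(P̄/Q̄) = (619/-3)(10.50/909.5).

-2.382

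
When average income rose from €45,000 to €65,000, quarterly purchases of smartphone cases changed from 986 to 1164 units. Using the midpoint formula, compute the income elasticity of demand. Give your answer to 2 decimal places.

ΔQ = 178, ΔI = 20000. Midpoints: Ī = 55,000, Q̄ = 1075.0.
ε_I = (ΔQ/ΔI)(Ī/Q̄) = (178/20000)(55000/1075.0).
ε_I > 0, so the good is normal.

0.46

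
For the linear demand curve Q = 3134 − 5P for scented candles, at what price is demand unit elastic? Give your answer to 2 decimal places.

313.40

For linear demand Q = a − bP, ε = −bP/(a − bP). |ε| = 1 when bP = a − bP, i.e. P = a/(2b).
P = 3134/(2·5) = 3134/10 = 313.4000.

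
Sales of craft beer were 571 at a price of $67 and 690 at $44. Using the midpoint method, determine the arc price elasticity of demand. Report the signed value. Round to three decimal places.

ΔQ = 690 − 571 = 119; ΔP = 44 − 67 = -23.
Midpoints: P̄ = 55.50, Q̄ = 630.5.
ε = (ΔQ/ΔP)(P̄/Q̄) = (119/-23)(55.50/630.5).

-0.455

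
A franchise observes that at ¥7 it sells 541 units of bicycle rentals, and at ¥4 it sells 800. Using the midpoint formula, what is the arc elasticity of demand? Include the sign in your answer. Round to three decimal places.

-0.708

ΔQ = 800 − 541 = 259; ΔP = 4 − 7 = -3.
Midpoints: P̄ = 5.50, Q̄ = 670.5.
ε = (ΔQ/ΔP)(P̄/Q̄) = (259/-3)(5.50/670.5).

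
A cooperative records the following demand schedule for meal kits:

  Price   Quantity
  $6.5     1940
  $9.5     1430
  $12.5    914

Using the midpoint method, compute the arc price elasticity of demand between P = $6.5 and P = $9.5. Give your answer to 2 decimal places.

At P = 6.5, Q = 1940; at P = 9.5, Q = 1430.
ΔQ = -510, ΔP = 3.0. Midpoints: P̄ = 8.00, Q̄ = 1685.0.
ε = (ΔQ/ΔP)(P̄/Q̄) = (-510/3.0)(8.00/1685.0).

-0.81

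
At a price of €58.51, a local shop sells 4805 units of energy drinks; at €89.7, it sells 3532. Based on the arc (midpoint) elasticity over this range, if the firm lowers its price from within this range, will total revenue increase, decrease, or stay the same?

decrease

Arc ε = (-1273/31.19)(74.11/4168.5) ≈ -0.726.
|ε| = 0.73 < 1, so demand is inelastic. A price cut therefore reduces total revenue.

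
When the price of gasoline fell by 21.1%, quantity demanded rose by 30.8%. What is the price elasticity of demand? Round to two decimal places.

-1.46

ε = %ΔQ / %ΔP = (30.8)/(-21.1) = -1.460.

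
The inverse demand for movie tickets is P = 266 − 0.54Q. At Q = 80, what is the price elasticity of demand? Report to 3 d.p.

At Q = 80, P = 266 − 0.54(80) = 222.80.
dP/dQ = −0.54, so dQ/dP = 1/(−0.54) = -1.852.
ε = (dQ/dP)(P/Q) = (-1.852)(222.80/80).

-5.157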